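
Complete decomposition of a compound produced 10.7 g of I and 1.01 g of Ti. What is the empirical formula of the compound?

n(I) = 10.7/126.90 = 0.08432, n(Ti) = 1.01/47.87 = 0.0211
Divide by the smallest (0.0211 mol Ti): I 3.996, Ti 1.000
≈ 4:1 → I4Ti

I4Ti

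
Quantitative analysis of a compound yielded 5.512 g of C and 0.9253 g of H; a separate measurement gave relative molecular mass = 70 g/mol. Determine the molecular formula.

C5H10

C: 5.512 g ÷ 12.01 g/mol = 0.459 mol
H: 0.9253 g ÷ 1.008 g/mol = 0.918 mol
Smallest is C at 0.459 mol; normalising gives C 1.000, H 2.000
Ratio ≈ 1:2, so the empirical formula is CH2
Empirical-formula mass = 14.03 g/mol
n = 70 / 14.03 = 4.99 ≈ 5
Molecular formula = (CH2)×5 = C5H10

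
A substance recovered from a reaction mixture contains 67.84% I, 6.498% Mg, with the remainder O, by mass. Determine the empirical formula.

I2MgO6

Assume 100 g: 67.84 g I, 6.498 g Mg, 25.662 g O.
n(I) = 67.84/126.90 = 0.5346, n(Mg) = 6.498/24.31 = 0.2673, n(O) = 25.662/16.00 = 1.604
Divide by the smallest (0.2673 mol Mg): I 2.000, Mg 1.000, O 6.000
Ratio ≈ 2:1:6, so the empirical formula is I2MgO6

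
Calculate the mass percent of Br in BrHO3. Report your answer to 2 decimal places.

Molar mass = 1(79.90) + 1(1.008) + 3(16.00) = 128.908 g/mol
Mass of Br per mole = 1 × 79.90 = 79.900 g
% Br = 79.900 / 128.908 × 100 = 61.98%

61.98%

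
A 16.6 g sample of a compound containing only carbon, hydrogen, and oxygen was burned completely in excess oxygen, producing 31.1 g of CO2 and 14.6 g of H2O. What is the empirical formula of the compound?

C7H16O4

mol C = 31.1 / 44.01 = 0.7067; mass C = 0.7067 × 12.01 = 8.487 g
mol H = 2 × (14.6 / 18.02) = 1.620; mass H = 1.620 × 1.008 = 1.633 g
mass O = 16.6 − (10.12) = 6.480 g → mol O = 0.4050
Divide by the smallest (0.405 mol O): C 1.745, H 4.001, O 1.000
Multiply by 4: C 6.98, H 16.01, O 4.00 → C7H16O4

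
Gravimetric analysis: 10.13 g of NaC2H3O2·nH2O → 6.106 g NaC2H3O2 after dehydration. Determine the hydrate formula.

NaC2H3O2·3H2O

Mass of water lost = 10.13 − 6.106 = 4.024 g → 4.024 / 18.02 = 0.2233 mol H2O
Molar mass of NaC2H3O2 = 82.03 g/mol → mol NaC2H3O2 = 6.106 / 82.03 = 0.07443
n = 0.2233 / 0.07443 = 3.00 ≈ 3 → NaC2H3O2·3H2O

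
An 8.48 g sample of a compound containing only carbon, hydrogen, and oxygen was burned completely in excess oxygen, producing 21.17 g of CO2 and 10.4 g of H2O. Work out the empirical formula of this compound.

mol C = 21.17 / 44.01 = 0.4810; mass C = 0.4810 × 12.01 = 5.777 g
mol H = 2 × (10.4 / 18.02) = 1.154; mass H = 1.154 × 1.008 = 1.164 g
mass O = 8.48 − (6.941) = 1.539 g → mol O = 0.09621
Smallest is O at 0.09621 mol; normalising gives C 5.000, H 11.997, O 1.000
Ratio ≈ 5:12:1, so the empirical formula is C5H12O

C5H12O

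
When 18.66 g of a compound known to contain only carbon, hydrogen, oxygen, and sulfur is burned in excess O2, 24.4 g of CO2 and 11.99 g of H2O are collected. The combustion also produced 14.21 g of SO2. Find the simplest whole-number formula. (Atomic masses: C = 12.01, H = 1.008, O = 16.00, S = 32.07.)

mol C = 24.4 / 44.01 = 0.5544; mass C = 0.5544 × 12.01 = 6.659 g
mol H = 2 × (11.99 / 18.02) = 1.331; mass H = 1.331 × 1.008 = 1.341 g
mol S = 14.21 / 64.07 = 0.2218; mass S = 7.113 g
mass O = 18.66 − (15.11) = 3.547 g → mol O = 0.2217
Divide by the smallest (0.2217 mol O): C 2.501, H 6.002, O 1.000, S 1.000
×2: C 5.00, H 12.00, O 2.00, S 2.00 → C5H12O2S2

C5H12O2S2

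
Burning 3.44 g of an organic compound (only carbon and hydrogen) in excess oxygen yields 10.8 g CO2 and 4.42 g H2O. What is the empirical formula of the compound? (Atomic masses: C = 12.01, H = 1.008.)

CH2

mol C = 10.8 / 44.01 = 0.2454; mass C = 0.2454 × 12.01 = 2.947 g
mol H = 2 × (4.42 / 18.02) = 0.4906; mass H = 0.4906 × 1.008 = 0.4945 g
Ratios (÷ 0.2454): C 1.000, H 1.999
Ratio ≈ 1:2, so the empirical formula is CH2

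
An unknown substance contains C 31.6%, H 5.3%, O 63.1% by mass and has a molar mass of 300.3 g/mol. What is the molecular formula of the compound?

Assume 100 g: 31.6 g C, 5.3 g H, 63.1 g O.
Moles — C: 31.6 / 12.01 = 2.631 mol; H: 5.3 / 1.008 = 5.258 mol; O: 63.1 / 16.00 = 3.944 mol
Divide by the smallest (2.631 mol C): C 1.000, H 1.998, O 1.499
Scaling by 2: C 2.00, H 4.00, O 3.00 → C2H4O3
Empirical-formula mass = 76.05 g/mol
n = 300.3 / 76.05 = 3.95 ≈ 4
Molecular formula = (C2H4O3)×4 = C8H16O12

C8H16O12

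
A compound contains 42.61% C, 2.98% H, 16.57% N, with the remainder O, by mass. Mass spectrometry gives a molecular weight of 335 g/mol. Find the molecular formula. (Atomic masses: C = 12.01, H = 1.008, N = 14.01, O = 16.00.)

Assume 100 g: 42.61 g C, 2.98 g H, 16.57 g N, 37.84 g O.
Moles — C: 42.61 / 12.01 = 3.548 mol; H: 2.98 / 1.008 = 2.956 mol; N: 16.57 / 14.01 = 1.183 mol; O: 37.84 / 16.00 = 2.365 mol
Smallest is N at 1.183 mol; normalising gives C 3.000, H 2.500, N 1.000, O 2.000
Multiply by 2: C 6.00, H 5.00, N 2.00, O 4.00 → C6H5N2O4
Empirical-formula mass = 169.12 g/mol
n = 335 / 169.12 = 1.98 ≈ 2
Molecular formula = (C6H5N2O4)×2 = C12H10N4O8

C12H10N4O8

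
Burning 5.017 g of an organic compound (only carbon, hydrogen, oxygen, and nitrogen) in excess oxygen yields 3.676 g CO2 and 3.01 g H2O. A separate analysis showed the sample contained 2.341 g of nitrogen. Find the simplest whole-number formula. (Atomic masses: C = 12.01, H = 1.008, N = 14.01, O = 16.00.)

mol C = 3.676 / 44.01 = 0.08353; mass C = 0.08353 × 12.01 = 1.003 g
mol H = 2 × (3.01 / 18.02) = 0.3341; mass H = 0.3341 × 1.008 = 0.3367 g
mol N = 2.341 / 14.01 = 0.1671
mass O = 5.017 − (3.681) = 1.336 g → mol O = 0.08351
Divide by the smallest (0.08351 mol O): C 1.000, H 4.001, N 2.001, O 1.000
Ratio ≈ 1:4:2:1, so the empirical formula is CH4N2O

CH4N2O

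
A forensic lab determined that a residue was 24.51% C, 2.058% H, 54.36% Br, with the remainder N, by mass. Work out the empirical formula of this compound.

C3H3BrN2

Assume 100 g: 24.51 g C, 2.058 g H, 54.36 g Br, 19.072 g N.
Moles — C: 24.51 / 12.01 = 2.041 mol; H: 2.058 / 1.008 = 2.042 mol; Br: 54.36 / 79.90 = 0.6804 mol; N: 19.072 / 14.01 = 1.361 mol
Divide by the smallest (0.6804 mol Br): C 3.000, H 3.001, Br 1.000, N 2.001
Ratio ≈ 3:3:1:2, so the empirical formula is C3H3BrN2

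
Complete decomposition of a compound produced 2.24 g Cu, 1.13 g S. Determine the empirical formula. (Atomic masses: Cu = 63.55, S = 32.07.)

Cu: 2.24 g ÷ 63.55 g/mol = 0.03525 mol
S: 1.13 g ÷ 32.07 g/mol = 0.03524 mol
Smallest is S at 0.03524 mol; normalising gives Cu 1.000, S 1.000
≈ 1:1 → CuS

CuS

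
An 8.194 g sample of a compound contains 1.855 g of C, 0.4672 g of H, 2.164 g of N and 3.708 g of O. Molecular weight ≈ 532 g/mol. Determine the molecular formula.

n(C) = 1.855/12.01 = 0.1545, n(H) = 0.4672/1.008 = 0.4635, n(N) = 2.164/14.01 = 0.1545, n(O) = 3.708/16.00 = 0.2318
Divide by the smallest (0.1545 mol C): C 1.000, H 3.001, N 1.000, O 1.500
Scaling by 2: C 2.00, H 6.00, N 2.00, O 3.00 → C2H6N2O3
Empirical-formula mass = 106.09 g/mol
n = 532 / 106.09 = 5.01 ≈ 5
Molecular formula = (C2H6N2O3)×5 = C10H30N10O15

C10H30N10O15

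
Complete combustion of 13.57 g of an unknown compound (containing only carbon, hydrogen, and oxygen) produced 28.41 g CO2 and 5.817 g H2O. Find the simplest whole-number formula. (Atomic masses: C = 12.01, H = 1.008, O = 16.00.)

C2H2O

mol C = 28.41 / 44.01 = 0.6455; mass C = 0.6455 × 12.01 = 7.753 g
mol H = 2 × (5.817 / 18.02) = 0.6456; mass H = 0.6456 × 1.008 = 0.6508 g
mass O = 13.57 − (8.404) = 5.166 g → mol O = 0.3229
Ratios (÷ 0.3229): C 1.999, H 1.999, O 1.000
→ C2H2O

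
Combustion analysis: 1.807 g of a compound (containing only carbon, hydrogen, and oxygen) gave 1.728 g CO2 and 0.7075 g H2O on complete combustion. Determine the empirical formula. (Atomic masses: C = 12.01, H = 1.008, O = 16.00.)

mol C = 1.728 / 44.01 = 0.03926; mass C = 0.03926 × 12.01 = 0.4716 g
mol H = 2 × (0.7075 / 18.02) = 0.07852; mass H = 0.07852 × 1.008 = 0.07915 g
mass O = 1.807 − (0.5507) = 1.256 g → mol O = 0.07852
Divide by the smallest (0.03926 mol C): C 1.000, H 2.000, O 2.000
Ratio ≈ 1:2:2, so the empirical formula is CH2O2

CH2O2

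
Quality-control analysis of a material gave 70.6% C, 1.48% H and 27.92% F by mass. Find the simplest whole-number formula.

C4HF

Assume 100 g: 70.6 g C, 1.48 g H, 27.92 g F.
C: 70.6 g ÷ 12.01 g/mol = 5.878 mol
H: 1.48 g ÷ 1.008 g/mol = 1.468 mol
F: 27.92 g ÷ 19.00 g/mol = 1.469 mol
Smallest is H at 1.468 mol; normalising gives C 4.004, H 1.000, F 1.001
→ C4HF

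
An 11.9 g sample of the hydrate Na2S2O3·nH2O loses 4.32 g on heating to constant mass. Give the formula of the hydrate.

Mass of anhydrous Na2S2O3 = 11.9 − 4.32 = 7.58 g
mol H2O = 4.32 / 18.02 = 0.2397
Molar mass of Na2S2O3 = 158.12 g/mol → mol Na2S2O3 = 7.58 / 158.12 = 0.04794
n = 0.2397 / 0.04794 = 5.00 ≈ 5 → Na2S2O3·5H2O

Na2S2O3·5H2O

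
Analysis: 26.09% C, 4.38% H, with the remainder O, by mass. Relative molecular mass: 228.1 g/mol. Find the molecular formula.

C5H10O10

Assume 100 g: 26.09 g C, 4.38 g H, 69.53 g O.
n(C) = 26.09/12.01 = 2.172, n(H) = 4.38/1.008 = 4.345, n(O) = 69.53/16.00 = 4.346
Divide by the smallest (2.172 mol C): C 1.000, H 2.000, O 2.000
→ CH2O2
Empirical-formula mass = 46.03 g/mol
n = 228.1 / 46.03 = 4.96 ≈ 5
Molecular formula = (CH2O2)×5 = C5H10O10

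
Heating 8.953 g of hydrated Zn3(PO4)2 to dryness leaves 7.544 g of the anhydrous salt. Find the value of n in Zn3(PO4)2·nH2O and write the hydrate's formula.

Zn3(PO4)2·4H2O

Mass of water lost = 8.953 − 7.544 = 1.409 g → 1.409 / 18.02 = 0.07819 mol H2O
Molar mass of Zn3(PO4)2 = 386.08 g/mol → mol Zn3(PO4)2 = 7.544 / 386.08 = 0.01954
n = 0.07819 / 0.01954 = 4.00 ≈ 4 → Zn3(PO4)2·4H2O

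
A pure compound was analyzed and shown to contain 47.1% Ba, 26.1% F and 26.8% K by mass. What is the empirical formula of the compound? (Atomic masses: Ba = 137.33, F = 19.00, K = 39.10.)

Assume 100 g: 47.1 g Ba, 26.1 g F, 26.8 g K.
Moles — Ba: 47.1 / 137.33 = 0.343 mol; F: 26.1 / 19.00 = 1.374 mol; K: 26.8 / 39.10 = 0.6854 mol
Divide by the smallest (0.343 mol Ba): Ba 1.000, F 4.005, K 1.998
≈ 1:4:2 → BaF4K2

BaF4K2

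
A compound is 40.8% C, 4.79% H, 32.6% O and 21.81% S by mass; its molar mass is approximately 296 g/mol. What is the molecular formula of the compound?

Assume 100 g: 40.8 g C, 4.79 g H, 32.6 g O, 21.81 g S.
Moles — C: 40.8 / 12.01 = 3.397 mol; H: 4.79 / 1.008 = 4.752 mol; O: 32.6 / 16.00 = 2.038 mol; S: 21.81 / 32.07 = 0.6801 mol
Smallest is S at 0.6801 mol; normalising gives C 4.995, H 6.987, O 2.996, S 1.000
≈ 5:7:3:1 → C5H7O3S
Empirical-formula mass = 147.18 g/mol
n = 296 / 147.18 = 2.01 ≈ 2
Molecular formula = (C5H7O3S)×2 = C10H14O6S2

C10H14O6S2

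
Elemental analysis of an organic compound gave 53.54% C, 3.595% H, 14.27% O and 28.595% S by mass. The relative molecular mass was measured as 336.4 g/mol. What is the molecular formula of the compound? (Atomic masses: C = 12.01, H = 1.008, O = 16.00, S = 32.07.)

C15H12O3S3

Assume 100 g: 53.54 g C, 3.595 g H, 14.27 g O, 28.595 g S.
n(C) = 53.54/12.01 = 4.458, n(H) = 3.595/1.008 = 3.566, n(O) = 14.27/16.00 = 0.8919, n(S) = 28.595/32.07 = 0.8916
Ratios (÷ 0.8916): C 5.000, H 4.000, O 1.000, S 1.000
Ratio ≈ 5:4:1:1, so the empirical formula is C5H4OS
Empirical-formula mass = 112.15 g/mol
n = 336.4 / 112.15 = 3.00 ≈ 3
Molecular formula = (C5H4OS)×3 = C15H12O3S3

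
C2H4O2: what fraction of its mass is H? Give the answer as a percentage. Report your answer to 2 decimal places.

6.71%

Molar mass = 2(12.01) + 4(1.008) + 2(16.00) = 60.052 g/mol
Mass of H per mole = 4 × 1.008 = 4.032 g
% H = 4.032 / 60.052 × 100 = 6.71%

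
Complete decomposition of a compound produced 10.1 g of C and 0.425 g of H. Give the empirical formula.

C2H

Moles — C: 10.1 / 12.01 = 0.841 mol; H: 0.425 / 1.008 = 0.4216 mol
Smallest is H at 0.4216 mol; normalising gives C 1.995, H 1.000
≈ 2:1 → C2H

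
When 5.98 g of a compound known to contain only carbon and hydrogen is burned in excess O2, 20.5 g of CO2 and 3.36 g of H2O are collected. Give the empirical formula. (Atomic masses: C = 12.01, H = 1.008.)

mol C = 20.5 / 44.01 = 0.4658; mass C = 0.4658 × 12.01 = 5.594 g
mol H = 2 × (3.36 / 18.02) = 0.3729; mass H = 0.3729 × 1.008 = 0.3759 g
Smallest is H at 0.3729 mol; normalising gives C 1.249, H 1.000
×4: C 5.00, H 4.00 → C5H4

C5H4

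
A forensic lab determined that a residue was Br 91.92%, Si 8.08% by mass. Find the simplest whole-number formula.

Br4Si

Assume 100 g: 91.92 g Br, 8.08 g Si.
Br: 91.92 g ÷ 79.90 g/mol = 1.15 mol
Si: 8.08 g ÷ 28.09 g/mol = 0.2876 mol
Smallest is Si at 0.2876 mol; normalising gives Br 3.999, Si 1.000
→ Br4Si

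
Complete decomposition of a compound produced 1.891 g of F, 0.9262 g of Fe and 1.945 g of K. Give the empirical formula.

Moles — F: 1.891 / 19.00 = 0.09953 mol; Fe: 0.9262 / 55.85 = 0.01658 mol; K: 1.945 / 39.10 = 0.04974 mol
Ratios (÷ 0.01658): F 6.001, Fe 1.000, K 3.000
→ F6FeK3

F6FeK3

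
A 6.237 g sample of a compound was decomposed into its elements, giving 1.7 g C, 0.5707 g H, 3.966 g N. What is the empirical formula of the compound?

Moles — C: 1.7 / 12.01 = 0.1415 mol; H: 0.5707 / 1.008 = 0.5662 mol; N: 3.966 / 14.01 = 0.2831 mol
Divide by the smallest (0.1415 mol C): C 1.000, H 4.000, N 2.000
≈ 1:4:2 → CH4N2

CH4N2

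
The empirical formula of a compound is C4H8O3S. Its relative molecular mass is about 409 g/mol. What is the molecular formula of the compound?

C12H24O9S3

Empirical-formula mass = 136.17 g/mol
n = 409 / 136.17 = 3.00 ≈ 3
Molecular formula = (C4H8O3S)3 = C12H24O9S3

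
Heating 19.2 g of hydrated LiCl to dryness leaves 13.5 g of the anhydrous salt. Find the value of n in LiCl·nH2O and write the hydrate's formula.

Mass of water lost = 19.2 − 13.5 = 5.7 g → 5.7 / 18.02 = 0.3163 mol H2O
Molar mass of LiCl = 42.39 g/mol → mol LiCl = 13.5 / 42.39 = 0.3185
n = 0.3163 / 0.3185 = 0.99 ≈ 1 → LiCl·H2O

LiCl·H2O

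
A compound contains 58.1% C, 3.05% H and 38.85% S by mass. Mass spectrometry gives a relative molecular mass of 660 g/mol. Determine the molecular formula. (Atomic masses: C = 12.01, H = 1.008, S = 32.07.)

C32H20S8

Assume 100 g: 58.1 g C, 3.05 g H, 38.85 g S.
n(C) = 58.1/12.01 = 4.838, n(H) = 3.05/1.008 = 3.026, n(S) = 38.85/32.07 = 1.211
Divide by the smallest (1.211 mol S): C 3.993, H 2.498, S 1.000
Scaling by 2: C 7.99, H 5.00, S 2.00 → C8H5S2
Empirical-formula mass = 165.26 g/mol
n = 660 / 165.26 = 3.99 ≈ 4
Molecular formula = (C8H5S2)×4 = C32H20S8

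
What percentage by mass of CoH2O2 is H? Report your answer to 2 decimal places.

Molar mass = 1(58.93) + 2(1.008) + 2(16.00) = 92.946 g/mol
Mass of H per mole = 2 × 1.008 = 2.016 g
% H = 2.016 / 92.946 × 100 = 2.17%

2.17%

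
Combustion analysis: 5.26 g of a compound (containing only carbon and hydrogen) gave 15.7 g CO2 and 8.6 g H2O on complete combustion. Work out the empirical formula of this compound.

mol C = 15.7 / 44.01 = 0.3567; mass C = 0.3567 × 12.01 = 4.284 g
mol H = 2 × (8.6 / 18.02) = 0.9545; mass H = 0.9545 × 1.008 = 0.9621 g
Smallest is C at 0.3567 mol; normalising gives C 1.000, H 2.676
×3: C 3.00, H 8.03 → C3H8

C3H8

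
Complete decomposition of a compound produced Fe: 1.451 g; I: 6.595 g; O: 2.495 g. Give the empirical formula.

Moles — Fe: 1.451 / 55.85 = 0.02598 mol; I: 6.595 / 126.90 = 0.05197 mol; O: 2.495 / 16.00 = 0.1559 mol
Smallest is Fe at 0.02598 mol; normalising gives Fe 1.000, I 2.000, O 6.002
≈ 1:2:6 → FeI2O6

FeI2O6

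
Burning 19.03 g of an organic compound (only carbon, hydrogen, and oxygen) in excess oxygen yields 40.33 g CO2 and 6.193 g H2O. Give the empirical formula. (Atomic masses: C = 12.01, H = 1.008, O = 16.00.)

C4H3O2

mol C = 40.33 / 44.01 = 0.9164; mass C = 0.9164 × 12.01 = 11.01 g
mol H = 2 × (6.193 / 18.02) = 0.6873; mass H = 0.6873 × 1.008 = 0.6928 g
mass O = 19.03 − (11.70) = 7.331 g → mol O = 0.4582
Ratios (÷ 0.4582): C 2.000, H 1.500, O 1.000
Scaling by 2: C 4.00, H 3.00, O 2.00 → C4H3O2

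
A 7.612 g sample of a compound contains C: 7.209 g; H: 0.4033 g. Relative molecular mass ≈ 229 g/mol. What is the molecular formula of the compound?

C: 7.209 g ÷ 12.01 g/mol = 0.6002 mol
H: 0.4033 g ÷ 1.008 g/mol = 0.4001 mol
Ratios (÷ 0.4001): C 1.500, H 1.000
Multiply by 2: C 3.00, H 2.00 → C3H2
Empirical-formula mass = 38.05 g/mol
n = 229 / 38.05 = 6.02 ≈ 6
Molecular formula = (C3H2)×6 = C18H12

C18H12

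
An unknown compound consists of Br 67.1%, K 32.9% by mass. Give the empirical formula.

Assume 100 g: 67.1 g Br, 32.9 g K.
n(Br) = 67.1/79.90 = 0.8398, n(K) = 32.9/39.10 = 0.8414
Smallest is Br at 0.8398 mol; normalising gives Br 1.000, K 1.002
≈ 1:1 → BrK

BrK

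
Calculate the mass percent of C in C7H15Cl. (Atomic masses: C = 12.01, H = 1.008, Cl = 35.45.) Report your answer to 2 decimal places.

Molar mass = 7(12.01) + 15(1.008) + 1(35.45) = 134.640 g/mol
Mass of C per mole = 7 × 12.01 = 84.070 g
% C = 84.070 / 134.640 × 100 = 62.44%

62.44%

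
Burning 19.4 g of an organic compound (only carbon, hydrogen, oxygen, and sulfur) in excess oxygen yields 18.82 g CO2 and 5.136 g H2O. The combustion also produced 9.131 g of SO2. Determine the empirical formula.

C3H4O4S

mol C = 18.82 / 44.01 = 0.4276; mass C = 0.4276 × 12.01 = 5.136 g
mol H = 2 × (5.136 / 18.02) = 0.5700; mass H = 0.5700 × 1.008 = 0.5746 g
mol S = 9.131 / 64.07 = 0.1425; mass S = 4.570 g
mass O = 19.4 − (10.28) = 9.119 g → mol O = 0.5699
Divide by the smallest (0.1425 mol S): C 3.001, H 4.000, O 3.999, S 1.000
→ C3H4O4S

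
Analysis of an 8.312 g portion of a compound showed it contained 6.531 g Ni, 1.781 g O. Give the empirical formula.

n(Ni) = 6.531/58.69 = 0.1113, n(O) = 1.781/16.00 = 0.1113
Smallest is Ni at 0.1113 mol; normalising gives Ni 1.000, O 1.000
≈ 1:1 → NiO

NiO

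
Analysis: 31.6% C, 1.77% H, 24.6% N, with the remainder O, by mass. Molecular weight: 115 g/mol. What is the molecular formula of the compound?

C3H2N2O3

Assume 100 g: 31.6 g C, 1.77 g H, 24.6 g N, 42.03 g O.
n(C) = 31.6/12.01 = 2.631, n(H) = 1.77/1.008 = 1.756, n(N) = 24.6/14.01 = 1.756, n(O) = 42.03/16.00 = 2.627
Ratios (÷ 1.756): C 1.498, H 1.000, N 1.000, O 1.496
Multiply by 2: C 3.00, H 2.00, N 2.00, O 2.99 → C3H2N2O3
Empirical-formula mass = 114.07 g/mol
n = 115 / 114.07 = 1.01 ≈ 1
Molecular formula = empirical formula = C3H2N2O3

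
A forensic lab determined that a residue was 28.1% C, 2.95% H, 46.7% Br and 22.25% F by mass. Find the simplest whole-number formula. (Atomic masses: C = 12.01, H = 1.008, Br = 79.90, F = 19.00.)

C4H5BrF2

Assume 100 g: 28.1 g C, 2.95 g H, 46.7 g Br, 22.25 g F.
n(C) = 28.1/12.01 = 2.34, n(H) = 2.95/1.008 = 2.927, n(Br) = 46.7/79.90 = 0.5845, n(F) = 22.25/19.00 = 1.171
Ratios (÷ 0.5845): C 4.003, H 5.007, Br 1.000, F 2.004
→ C4H5BrF2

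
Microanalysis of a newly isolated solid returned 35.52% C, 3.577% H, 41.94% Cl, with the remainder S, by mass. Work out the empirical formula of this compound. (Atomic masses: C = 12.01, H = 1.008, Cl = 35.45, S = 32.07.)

Assume 100 g: 35.52 g C, 3.577 g H, 41.94 g Cl, 18.963 g S.
n(C) = 35.52/12.01 = 2.958, n(H) = 3.577/1.008 = 3.549, n(Cl) = 41.94/35.45 = 1.183, n(S) = 18.963/32.07 = 0.5913
Smallest is S at 0.5913 mol; normalising gives C 5.002, H 6.001, Cl 2.001, S 1.000
Ratio ≈ 5:6:2:1, so the empirical formula is C5H6Cl2S

C5H6Cl2S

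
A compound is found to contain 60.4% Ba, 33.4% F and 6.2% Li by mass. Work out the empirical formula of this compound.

Assume 100 g: 60.4 g Ba, 33.4 g F, 6.2 g Li.
Moles — Ba: 60.4 / 137.33 = 0.4398 mol; F: 33.4 / 19.00 = 1.758 mol; Li: 6.2 / 6.94 = 0.8934 mol
Divide by the smallest (0.4398 mol Ba): Ba 1.000, F 3.997, Li 2.031
Ratio ≈ 1:4:2, so the empirical formula is BaF4Li2

BaF4Li2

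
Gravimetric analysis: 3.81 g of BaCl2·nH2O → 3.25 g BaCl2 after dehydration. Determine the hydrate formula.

BaCl2·2H2O

Mass of water lost = 3.81 − 3.25 = 0.56 g → 0.56 / 18.02 = 0.03108 mol H2O
Molar mass of BaCl2 = 208.23 g/mol → mol BaCl2 = 3.25 / 208.23 = 0.01561
n = 0.03108 / 0.01561 = 1.99 ≈ 2 → BaCl2·2H2O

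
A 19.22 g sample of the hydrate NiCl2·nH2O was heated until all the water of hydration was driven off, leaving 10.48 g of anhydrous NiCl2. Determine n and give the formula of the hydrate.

Mass of water lost = 19.22 − 10.48 = 8.74 g → 8.74 / 18.02 = 0.485 mol H2O
Molar mass of NiCl2 = 129.59 g/mol → mol NiCl2 = 10.48 / 129.59 = 0.08087
n = 0.485 / 0.08087 = 6.00 ≈ 6 → NiCl2·6H2O

NiCl2·6H2O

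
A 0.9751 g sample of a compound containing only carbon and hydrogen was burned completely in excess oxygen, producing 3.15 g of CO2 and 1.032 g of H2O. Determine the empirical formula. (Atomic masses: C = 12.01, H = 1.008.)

C5H8

mol C = 3.15 / 44.01 = 0.07157; mass C = 0.07157 × 12.01 = 0.8596 g
mol H = 2 × (1.032 / 18.02) = 0.1145; mass H = 0.1145 × 1.008 = 0.1155 g
Ratios (÷ 0.07157): C 1.000, H 1.600
×5: C 5.00, H 8.00 → C5H8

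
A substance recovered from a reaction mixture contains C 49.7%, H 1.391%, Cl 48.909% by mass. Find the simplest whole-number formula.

C3HCl

Assume 100 g: 49.7 g C, 1.391 g H, 48.909 g Cl.
Moles — C: 49.7 / 12.01 = 4.138 mol; H: 1.391 / 1.008 = 1.38 mol; Cl: 48.909 / 35.45 = 1.38 mol
Divide by the smallest (1.38 mol Cl): C 2.999, H 1.000, Cl 1.000
≈ 3:1:1 → C3HCl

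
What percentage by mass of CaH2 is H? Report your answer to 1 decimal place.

4.8%

Molar mass = 1(40.08) + 2(1.008) = 42.096 g/mol
Mass of H per mole = 2 × 1.008 = 2.016 g
% H = 2.016 / 42.096 × 100 = 4.8%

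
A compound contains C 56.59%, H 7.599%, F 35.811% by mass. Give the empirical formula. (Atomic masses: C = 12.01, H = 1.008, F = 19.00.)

Assume 100 g: 56.59 g C, 7.599 g H, 35.811 g F.
n(C) = 56.59/12.01 = 4.712, n(H) = 7.599/1.008 = 7.539, n(F) = 35.811/19.00 = 1.885
Ratios (÷ 1.885): C 2.500, H 4.000, F 1.000
Multiply by 2: C 5.00, H 8.00, F 2.00 → C5H8F2

C5H8F2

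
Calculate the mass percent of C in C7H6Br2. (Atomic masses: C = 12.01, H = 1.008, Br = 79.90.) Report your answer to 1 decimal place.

Molar mass = 7(12.01) + 6(1.008) + 2(79.90) = 249.918 g/mol
Mass of C per mole = 7 × 12.01 = 84.070 g
% C = 84.070 / 249.918 × 100 = 33.6%

33.6%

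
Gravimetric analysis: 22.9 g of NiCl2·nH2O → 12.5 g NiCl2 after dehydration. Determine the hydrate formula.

NiCl2·6H2O

Mass of water lost = 22.9 − 12.5 = 10.4 g → 10.4 / 18.02 = 0.5771 mol H2O
Molar mass of NiCl2 = 129.59 g/mol → mol NiCl2 = 12.5 / 129.59 = 0.09646
n = 0.5771 / 0.09646 = 5.98 ≈ 6 → NiCl2·6H2O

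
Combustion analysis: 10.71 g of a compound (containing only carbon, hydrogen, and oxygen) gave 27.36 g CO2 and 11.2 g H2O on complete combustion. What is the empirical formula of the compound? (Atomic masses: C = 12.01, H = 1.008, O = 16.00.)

mol C = 27.36 / 44.01 = 0.6217; mass C = 0.6217 × 12.01 = 7.466 g
mol H = 2 × (11.2 / 18.02) = 1.243; mass H = 1.243 × 1.008 = 1.253 g
mass O = 10.71 − (8.719) = 1.991 g → mol O = 0.1244
Ratios (÷ 0.1244): C 4.997, H 9.991, O 1.000
Ratio ≈ 5:10:1, so the empirical formula is C5H10O

C5H10O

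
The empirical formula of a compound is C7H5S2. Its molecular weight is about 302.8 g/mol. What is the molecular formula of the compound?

Empirical-formula mass = 153.25 g/mol
n = 302.8 / 153.25 = 1.98 ≈ 2
Molecular formula = (C7H5S2)2 = C14H10S4

C14H10S4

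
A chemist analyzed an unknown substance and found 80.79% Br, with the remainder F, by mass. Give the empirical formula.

BrF

Assume 100 g: 80.79 g Br, 19.21 g F.
n(Br) = 80.79/79.90 = 1.011, n(F) = 19.21/19.00 = 1.011
Ratios (÷ 1.011): Br 1.000, F 1.000
≈ 1:1 → BrF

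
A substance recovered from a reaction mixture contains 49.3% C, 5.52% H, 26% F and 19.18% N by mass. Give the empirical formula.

Assume 100 g: 49.3 g C, 5.52 g H, 26 g F, 19.18 g N.
C: 49.3 g ÷ 12.01 g/mol = 4.105 mol
H: 5.52 g ÷ 1.008 g/mol = 5.476 mol
F: 26 g ÷ 19.00 g/mol = 1.368 mol
N: 19.18 g ÷ 14.01 g/mol = 1.369 mol
Divide by the smallest (1.368 mol F): C 3.000, H 4.002, F 1.000, N 1.000
≈ 3:4:1:1 → C3H4FN

C3H4FN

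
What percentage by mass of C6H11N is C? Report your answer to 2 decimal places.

74.17%

Molar mass = 6(12.01) + 11(1.008) + 1(14.01) = 97.158 g/mol
Mass of C per mole = 6 × 12.01 = 72.060 g
% C = 72.060 / 97.158 × 100 = 74.17%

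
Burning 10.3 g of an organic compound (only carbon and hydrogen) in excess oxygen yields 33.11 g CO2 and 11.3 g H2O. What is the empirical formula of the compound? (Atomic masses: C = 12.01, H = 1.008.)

mol C = 33.11 / 44.01 = 0.7523; mass C = 0.7523 × 12.01 = 9.035 g
mol H = 2 × (11.3 / 18.02) = 1.254; mass H = 1.254 × 1.008 = 1.264 g
Smallest is C at 0.7523 mol; normalising gives C 1.000, H 1.667
Multiply by 3: C 3.00, H 5.00 → C3H5

C3H5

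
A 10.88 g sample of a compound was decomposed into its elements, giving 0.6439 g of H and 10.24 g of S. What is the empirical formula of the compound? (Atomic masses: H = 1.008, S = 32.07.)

H2S

n(H) = 0.6439/1.008 = 0.6388, n(S) = 10.24/32.07 = 0.3193
Ratios (÷ 0.3193): H 2.001, S 1.000
Ratio ≈ 2:1, so the empirical formula is H2S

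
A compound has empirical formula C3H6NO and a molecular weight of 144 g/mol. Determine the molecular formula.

C6H12N2O2

Empirical-formula mass = 72.09 g/mol
n = 144 / 72.09 = 2.00 ≈ 2
Molecular formula = (C3H6NO)2 = C6H12N2O2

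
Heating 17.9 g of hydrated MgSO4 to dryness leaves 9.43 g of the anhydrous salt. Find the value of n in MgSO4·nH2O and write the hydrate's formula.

Mass of water lost = 17.9 − 9.43 = 8.47 g → 8.47 / 18.02 = 0.47 mol H2O
Molar mass of MgSO4 = 120.38 g/mol → mol MgSO4 = 9.43 / 120.38 = 0.07834
n = 0.47 / 0.07834 = 6.00 ≈ 6 → MgSO4·6H2O

MgSO4·6H2O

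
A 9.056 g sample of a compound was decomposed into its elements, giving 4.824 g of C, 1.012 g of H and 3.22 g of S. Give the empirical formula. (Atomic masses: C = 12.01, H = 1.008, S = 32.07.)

C4H10S

Moles — C: 4.824 / 12.01 = 0.4017 mol; H: 1.012 / 1.008 = 1.004 mol; S: 3.22 / 32.07 = 0.1004 mol
Smallest is S at 0.1004 mol; normalising gives C 4.000, H 9.999, S 1.000
→ C4H10S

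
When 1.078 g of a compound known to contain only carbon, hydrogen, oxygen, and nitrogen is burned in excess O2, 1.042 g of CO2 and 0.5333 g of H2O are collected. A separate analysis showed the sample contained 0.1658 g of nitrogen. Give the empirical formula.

C2H5NO3

mol C = 1.042 / 44.01 = 0.02368; mass C = 0.02368 × 12.01 = 0.2844 g
mol H = 2 × (0.5333 / 18.02) = 0.05919; mass H = 0.05919 × 1.008 = 0.05966 g
mol N = 0.1658 / 14.01 = 0.01183
mass O = 1.078 − (0.5098) = 0.5682 g → mol O = 0.03551
Ratios (÷ 0.01183): C 2.001, H 5.002, N 1.000, O 3.001
→ C2H5NO3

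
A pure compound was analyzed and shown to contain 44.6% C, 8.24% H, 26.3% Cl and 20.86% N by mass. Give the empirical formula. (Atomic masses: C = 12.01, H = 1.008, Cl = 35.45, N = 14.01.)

C5H11ClN2

Assume 100 g: 44.6 g C, 8.24 g H, 26.3 g Cl, 20.86 g N.
n(C) = 44.6/12.01 = 3.714, n(H) = 8.24/1.008 = 8.175, n(Cl) = 26.3/35.45 = 0.7419, n(N) = 20.86/14.01 = 1.489
Smallest is Cl at 0.7419 mol; normalising gives C 5.006, H 11.019, Cl 1.000, N 2.007
≈ 5:11:1:2 → C5H11ClN2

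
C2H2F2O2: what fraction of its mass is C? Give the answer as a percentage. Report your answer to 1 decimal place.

25.0%

Molar mass = 2(12.01) + 2(1.008) + 2(19.00) + 2(16.00) = 96.036 g/mol
Mass of C per mole = 2 × 12.01 = 24.020 g
% C = 24.020 / 96.036 × 100 = 25.0%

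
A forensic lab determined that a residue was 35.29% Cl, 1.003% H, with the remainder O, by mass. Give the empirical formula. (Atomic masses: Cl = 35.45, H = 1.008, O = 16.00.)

Assume 100 g: 35.29 g Cl, 1.003 g H, 63.707 g O.
n(Cl) = 35.29/35.45 = 0.9955, n(H) = 1.003/1.008 = 0.995, n(O) = 63.707/16.00 = 3.982
Ratios (÷ 0.995): Cl 1.000, H 1.000, O 4.002
≈ 1:1:4 → ClHO4

ClHO4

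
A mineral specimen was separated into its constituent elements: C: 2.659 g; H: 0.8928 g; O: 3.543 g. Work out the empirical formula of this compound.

C: 2.659 g ÷ 12.01 g/mol = 0.2214 mol
H: 0.8928 g ÷ 1.008 g/mol = 0.8857 mol
O: 3.543 g ÷ 16.00 g/mol = 0.2214 mol
Divide by the smallest (0.2214 mol C): C 1.000, H 4.001, O 1.000
→ CH4O

CH4O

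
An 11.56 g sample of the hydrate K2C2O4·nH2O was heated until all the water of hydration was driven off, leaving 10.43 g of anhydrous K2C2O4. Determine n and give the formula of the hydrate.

Mass of water lost = 11.56 − 10.43 = 1.13 g → 1.13 / 18.02 = 0.06271 mol H2O
Molar mass of K2C2O4 = 166.22 g/mol → mol K2C2O4 = 10.43 / 166.22 = 0.06275
n = 0.06271 / 0.06275 = 1.00 ≈ 1 → K2C2O4·H2O

K2C2O4·H2O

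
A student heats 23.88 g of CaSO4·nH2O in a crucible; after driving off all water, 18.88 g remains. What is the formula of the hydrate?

CaSO4·2H2O

Mass of water lost = 23.88 − 18.88 = 5 g → 5 / 18.02 = 0.2775 mol H2O
Molar mass of CaSO4 = 136.15 g/mol → mol CaSO4 = 18.88 / 136.15 = 0.1387
n = 0.2775 / 0.1387 = 2.00 ≈ 2 → CaSO4·2H2O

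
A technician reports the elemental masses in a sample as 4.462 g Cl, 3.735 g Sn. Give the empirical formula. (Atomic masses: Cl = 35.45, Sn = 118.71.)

n(Cl) = 4.462/35.45 = 0.1259, n(Sn) = 3.735/118.71 = 0.03146
Ratios (÷ 0.03146): Cl 4.000, Sn 1.000
→ Cl4Sn

Cl4Sn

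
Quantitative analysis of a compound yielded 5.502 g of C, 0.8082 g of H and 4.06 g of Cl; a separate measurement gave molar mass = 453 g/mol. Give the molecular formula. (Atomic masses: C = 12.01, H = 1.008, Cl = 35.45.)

Moles — C: 5.502 / 12.01 = 0.4581 mol; H: 0.8082 / 1.008 = 0.8018 mol; Cl: 4.06 / 35.45 = 0.1145 mol
Smallest is Cl at 0.1145 mol; normalising gives C 4.000, H 7.001, Cl 1.000
≈ 4:7:1 → C4H7Cl
Empirical-formula mass = 90.55 g/mol
n = 453 / 90.55 = 5.00 ≈ 5
Molecular formula = (C4H7Cl)×5 = C20H35Cl5

C20H35Cl5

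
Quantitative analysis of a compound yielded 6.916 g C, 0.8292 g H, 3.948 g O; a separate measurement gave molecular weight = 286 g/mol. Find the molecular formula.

C14H20O6

n(C) = 6.916/12.01 = 0.5759, n(H) = 0.8292/1.008 = 0.8226, n(O) = 3.948/16.00 = 0.2467
Ratios (÷ 0.2467): C 2.334, H 3.334, O 1.000
Multiply by 3: C 7.00, H 10.00, O 3.00 → C7H10O3
Empirical-formula mass = 142.15 g/mol
n = 286 / 142.15 = 2.01 ≈ 2
Molecular formula = (C7H10O3)×2 = C14H20O6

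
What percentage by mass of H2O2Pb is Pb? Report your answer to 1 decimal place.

Molar mass = 2(1.008) + 2(16.00) + 1(207.2) = 241.216 g/mol
Mass of Pb per mole = 1 × 207.2 = 207.200 g
% Pb = 207.200 / 241.216 × 100 = 85.9%

85.9%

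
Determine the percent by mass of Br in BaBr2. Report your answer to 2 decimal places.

53.78%

Molar mass = 1(137.33) + 2(79.90) = 297.130 g/mol
Mass of Br per mole = 2 × 79.90 = 159.800 g
% Br = 159.800 / 297.130 × 100 = 53.78%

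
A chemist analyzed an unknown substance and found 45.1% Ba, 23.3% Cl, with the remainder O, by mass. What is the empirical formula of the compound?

BaCl2O6

Assume 100 g: 45.1 g Ba, 23.3 g Cl, 31.6 g O.
Moles — Ba: 45.1 / 137.33 = 0.3284 mol; Cl: 23.3 / 35.45 = 0.6573 mol; O: 31.6 / 16.00 = 1.975 mol
Smallest is Ba at 0.3284 mol; normalising gives Ba 1.000, Cl 2.001, O 6.014
→ BaCl2O6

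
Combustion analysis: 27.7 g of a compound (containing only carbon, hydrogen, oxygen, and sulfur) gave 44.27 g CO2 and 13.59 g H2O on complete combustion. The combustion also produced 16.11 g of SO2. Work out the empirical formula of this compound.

mol C = 44.27 / 44.01 = 1.006; mass C = 1.006 × 12.01 = 12.08 g
mol H = 2 × (13.59 / 18.02) = 1.508; mass H = 1.508 × 1.008 = 1.520 g
mol S = 16.11 / 64.07 = 0.2514; mass S = 8.064 g
mass O = 27.7 − (21.67) = 6.035 g → mol O = 0.3772
Ratios (÷ 0.2514): C 4.001, H 5.999, O 1.500, S 1.000
Multiply by 2: C 8.00, H 12.00, O 3.00, S 2.00 → C8H12O3S2

C8H12O3S2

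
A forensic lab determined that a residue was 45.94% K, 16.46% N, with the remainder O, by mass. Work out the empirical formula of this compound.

KNO2

Assume 100 g: 45.94 g K, 16.46 g N, 37.6 g O.
n(K) = 45.94/39.10 = 1.175, n(N) = 16.46/14.01 = 1.175, n(O) = 37.6/16.00 = 2.35
Smallest is N at 1.175 mol; normalising gives K 1.000, N 1.000, O 2.000
≈ 1:1:2 → KNO2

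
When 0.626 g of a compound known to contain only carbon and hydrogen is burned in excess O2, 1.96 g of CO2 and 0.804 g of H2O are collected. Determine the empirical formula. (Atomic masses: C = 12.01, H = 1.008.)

CH2

mol C = 1.96 / 44.01 = 0.04454; mass C = 0.04454 × 12.01 = 0.5349 g
mol H = 2 × (0.804 / 18.02) = 0.08923; mass H = 0.08923 × 1.008 = 0.08995 g
Divide by the smallest (0.04454 mol C): C 1.000, H 2.004
≈ 1:2 → CH2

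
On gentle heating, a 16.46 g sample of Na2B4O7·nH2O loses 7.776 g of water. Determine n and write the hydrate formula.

Mass of anhydrous Na2B4O7 = 16.46 − 7.776 = 8.684 g
mol H2O = 7.776 / 18.02 = 0.4315
Molar mass of Na2B4O7 = 201.22 g/mol → mol Na2B4O7 = 8.684 / 201.22 = 0.04316
n = 0.4315 / 0.04316 = 10.00 ≈ 10 → Na2B4O7·10H2O

Na2B4O7·10H2O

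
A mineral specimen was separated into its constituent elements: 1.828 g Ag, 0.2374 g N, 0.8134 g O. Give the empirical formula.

Moles — Ag: 1.828 / 107.87 = 0.01695 mol; N: 0.2374 / 14.01 = 0.01695 mol; O: 0.8134 / 16.00 = 0.05084 mol
Ratios (÷ 0.01695): Ag 1.000, N 1.000, O 3.000
≈ 1:1:3 → AgNO3

AgNO3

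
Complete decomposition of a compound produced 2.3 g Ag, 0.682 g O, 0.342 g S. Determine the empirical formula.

Ag2O4S

Ag: 2.3 g ÷ 107.87 g/mol = 0.02132 mol
O: 0.682 g ÷ 16.00 g/mol = 0.04263 mol
S: 0.342 g ÷ 32.07 g/mol = 0.01066 mol
Divide by the smallest (0.01066 mol S): Ag 1.999, O 3.997, S 1.000
≈ 2:4:1 → Ag2O4S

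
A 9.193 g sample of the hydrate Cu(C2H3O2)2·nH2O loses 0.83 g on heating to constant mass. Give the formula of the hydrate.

Cu(C2H3O2)2·H2O

Mass of anhydrous Cu(C2H3O2)2 = 9.193 − 0.83 = 8.363 g
mol H2O = 0.83 / 18.02 = 0.04606
Molar mass of Cu(C2H3O2)2 = 181.64 g/mol → mol Cu(C2H3O2)2 = 8.363 / 181.64 = 0.04604
n = 0.04606 / 0.04604 = 1.00 ≈ 1 → Cu(C2H3O2)2·H2O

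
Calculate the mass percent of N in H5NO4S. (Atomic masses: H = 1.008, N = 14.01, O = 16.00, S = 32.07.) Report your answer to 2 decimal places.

Molar mass = 5(1.008) + 1(14.01) + 4(16.00) + 1(32.07) = 115.120 g/mol
Mass of N per mole = 1 × 14.01 = 14.010 g
% N = 14.010 / 115.120 × 100 = 12.17%

12.17%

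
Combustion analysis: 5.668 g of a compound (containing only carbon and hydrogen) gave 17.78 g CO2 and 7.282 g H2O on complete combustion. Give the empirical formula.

mol C = 17.78 / 44.01 = 0.4040; mass C = 0.4040 × 12.01 = 4.852 g
mol H = 2 × (7.282 / 18.02) = 0.8082; mass H = 0.8082 × 1.008 = 0.8147 g
Divide by the smallest (0.404 mol C): C 1.000, H 2.001
Ratio ≈ 1:2, so the empirical formula is CH2

CH2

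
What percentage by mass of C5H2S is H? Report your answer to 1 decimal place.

Molar mass = 5(12.01) + 2(1.008) + 1(32.07) = 94.136 g/mol
Mass of H per mole = 2 × 1.008 = 2.016 g
% H = 2.016 / 94.136 × 100 = 2.1%

2.1%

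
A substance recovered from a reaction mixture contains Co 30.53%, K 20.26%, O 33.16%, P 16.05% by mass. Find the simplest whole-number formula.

CoKO4P

Assume 100 g: 30.53 g Co, 20.26 g K, 33.16 g O, 16.05 g P.
Co: 30.53 g ÷ 58.93 g/mol = 0.5181 mol
K: 20.26 g ÷ 39.10 g/mol = 0.5182 mol
O: 33.16 g ÷ 16.00 g/mol = 2.072 mol
P: 16.05 g ÷ 30.97 g/mol = 0.5182 mol
Divide by the smallest (0.5181 mol Co): Co 1.000, K 1.000, O 4.000, P 1.000
→ CoKO4P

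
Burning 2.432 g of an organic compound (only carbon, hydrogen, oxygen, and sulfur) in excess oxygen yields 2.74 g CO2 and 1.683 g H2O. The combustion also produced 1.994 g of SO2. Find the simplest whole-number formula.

mol C = 2.74 / 44.01 = 0.06226; mass C = 0.06226 × 12.01 = 0.7477 g
mol H = 2 × (1.683 / 18.02) = 0.1868; mass H = 0.1868 × 1.008 = 0.1883 g
mol S = 1.994 / 64.07 = 0.03112; mass S = 0.9981 g
mass O = 2.432 − (1.934) = 0.4979 g → mol O = 0.03112
Smallest is O at 0.03112 mol; normalising gives C 2.001, H 6.003, O 1.000, S 1.000
→ C2H6OS

C2H6OS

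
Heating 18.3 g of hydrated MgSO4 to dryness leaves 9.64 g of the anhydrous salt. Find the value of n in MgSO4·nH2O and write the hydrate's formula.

MgSO4·6H2O

Mass of water lost = 18.3 − 9.64 = 8.66 g → 8.66 / 18.02 = 0.4806 mol H2O
Molar mass of MgSO4 = 120.38 g/mol → mol MgSO4 = 9.64 / 120.38 = 0.08008
n = 0.4806 / 0.08008 = 6.00 ≈ 6 → MgSO4·6H2O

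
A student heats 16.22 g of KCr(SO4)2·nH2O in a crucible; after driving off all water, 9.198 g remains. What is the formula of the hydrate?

KCr(SO4)2·12H2O

Mass of water lost = 16.22 − 9.198 = 7.022 g → 7.022 / 18.02 = 0.3897 mol H2O
Molar mass of KCr(SO4)2 = 283.24 g/mol → mol KCr(SO4)2 = 9.198 / 283.24 = 0.03247
n = 0.3897 / 0.03247 = 12.00 ≈ 12 → KCr(SO4)2·12H2O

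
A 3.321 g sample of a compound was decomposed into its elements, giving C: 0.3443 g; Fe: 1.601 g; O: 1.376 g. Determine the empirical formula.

CFeO3

C: 0.3443 g ÷ 12.01 g/mol = 0.02867 mol
Fe: 1.601 g ÷ 55.85 g/mol = 0.02867 mol
O: 1.376 g ÷ 16.00 g/mol = 0.086 mol
Divide by the smallest (0.02867 mol Fe): C 1.000, Fe 1.000, O 3.000
≈ 1:1:3 → CFeO3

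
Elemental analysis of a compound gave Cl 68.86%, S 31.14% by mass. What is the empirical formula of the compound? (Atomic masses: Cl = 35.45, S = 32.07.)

Assume 100 g: 68.86 g Cl, 31.14 g S.
n(Cl) = 68.86/35.45 = 1.942, n(S) = 31.14/32.07 = 0.971
Divide by the smallest (0.971 mol S): Cl 2.000, S 1.000
→ Cl2S

Cl2S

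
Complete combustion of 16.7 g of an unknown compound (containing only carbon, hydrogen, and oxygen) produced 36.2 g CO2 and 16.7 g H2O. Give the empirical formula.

C8H18O3

mol C = 36.2 / 44.01 = 0.8225; mass C = 0.8225 × 12.01 = 9.879 g
mol H = 2 × (16.7 / 18.02) = 1.853; mass H = 1.853 × 1.008 = 1.868 g
mass O = 16.7 − (11.75) = 4.953 g → mol O = 0.3096
Smallest is O at 0.3096 mol; normalising gives C 2.657, H 5.988, O 1.000
Multiply by 3: C 7.97, H 17.96, O 3.00 → C8H18O3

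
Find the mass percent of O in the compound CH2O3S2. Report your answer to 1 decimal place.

38.0%

Molar mass = 1(12.01) + 2(1.008) + 3(16.00) + 2(32.07) = 126.166 g/mol
Mass of O per mole = 3 × 16.00 = 48.000 g
% O = 48.000 / 126.166 × 100 = 38.0%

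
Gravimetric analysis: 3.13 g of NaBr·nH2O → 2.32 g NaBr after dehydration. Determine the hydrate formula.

Mass of water lost = 3.13 − 2.32 = 0.81 g → 0.81 / 18.02 = 0.04495 mol H2O
Molar mass of NaBr = 102.89 g/mol → mol NaBr = 2.32 / 102.89 = 0.02255
n = 0.04495 / 0.02255 = 1.99 ≈ 2 → NaBr·2H2O

NaBr·2H2O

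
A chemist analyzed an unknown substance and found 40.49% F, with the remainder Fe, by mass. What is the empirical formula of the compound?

F2Fe

Assume 100 g: 40.49 g F, 59.51 g Fe.
F: 40.49 g ÷ 19.00 g/mol = 2.131 mol
Fe: 59.51 g ÷ 55.85 g/mol = 1.066 mol
Ratios (÷ 1.066): F 2.000, Fe 1.000
Ratio ≈ 2:1, so the empirical formula is F2Fe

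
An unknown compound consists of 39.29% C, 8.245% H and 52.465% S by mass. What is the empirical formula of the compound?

Assume 100 g: 39.29 g C, 8.245 g H, 52.465 g S.
C: 39.29 g ÷ 12.01 g/mol = 3.271 mol
H: 8.245 g ÷ 1.008 g/mol = 8.18 mol
S: 52.465 g ÷ 32.07 g/mol = 1.636 mol
Divide by the smallest (1.636 mol S): C 2.000, H 5.000, S 1.000
→ C2H5S

C2H5S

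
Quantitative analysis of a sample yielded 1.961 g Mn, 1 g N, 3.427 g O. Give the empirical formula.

n(Mn) = 1.961/54.94 = 0.03569, n(N) = 1/14.01 = 0.07138, n(O) = 3.427/16.00 = 0.2142
Smallest is Mn at 0.03569 mol; normalising gives Mn 1.000, N 2.000, O 6.001
→ MnN2O6

MnN2O6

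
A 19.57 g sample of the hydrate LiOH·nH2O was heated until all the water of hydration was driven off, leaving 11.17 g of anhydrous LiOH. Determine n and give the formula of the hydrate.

LiOH·H2O

Mass of water lost = 19.57 − 11.17 = 8.4 g → 8.4 / 18.02 = 0.4661 mol H2O
Molar mass of LiOH = 23.95 g/mol → mol LiOH = 11.17 / 23.95 = 0.4664
n = 0.4661 / 0.4664 = 1.00 ≈ 1 → LiOH·H2O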